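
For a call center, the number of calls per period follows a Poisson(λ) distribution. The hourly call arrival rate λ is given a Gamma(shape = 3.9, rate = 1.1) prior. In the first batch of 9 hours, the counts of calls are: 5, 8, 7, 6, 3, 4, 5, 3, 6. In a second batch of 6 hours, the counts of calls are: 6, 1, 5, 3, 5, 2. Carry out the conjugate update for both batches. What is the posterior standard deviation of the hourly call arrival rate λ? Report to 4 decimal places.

0.5303

With a Gamma(shape α, rate β) prior, the Poisson likelihood is conjugate: the posterior is Gamma(α + ΣXᵢ, β + n).
Batch 1: sum of counts S = 47 over n = 9 hours.
After batch 1: Gamma(α+S, β+n) = Gamma(3.9+47, 1.1+9) = Gamma(50.9, 10.1).
Batch 2: sum of counts S = 22 over n = 6 hours.
After batch 2: Gamma(α+S, β+n) = Gamma(50.9+22, 10.1+6) = Gamma(72.9, 16.1).
SD = √α/β = √72.9/16.1 = 0.5303.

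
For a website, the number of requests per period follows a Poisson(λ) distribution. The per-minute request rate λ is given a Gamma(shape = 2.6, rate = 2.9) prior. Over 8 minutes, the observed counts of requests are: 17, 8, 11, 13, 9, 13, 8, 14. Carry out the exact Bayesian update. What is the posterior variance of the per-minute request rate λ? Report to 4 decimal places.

0.8046

With a Gamma(shape α, rate β) prior, the Poisson likelihood is conjugate: the posterior is Gamma(α + ΣXᵢ, β + n).
Sum of counts S = 93 over n = 8 minutes.
Posterior: Gamma(α+S, β+n) = Gamma(2.6+93, 2.9+8) = Gamma(95.6, 10.9).
Var = α/β² = 95.6/10.9² = 0.8046.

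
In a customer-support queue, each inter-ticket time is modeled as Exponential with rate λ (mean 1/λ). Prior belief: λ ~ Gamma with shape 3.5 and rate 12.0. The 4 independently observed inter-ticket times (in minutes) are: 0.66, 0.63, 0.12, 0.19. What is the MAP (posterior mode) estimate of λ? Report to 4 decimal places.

0.4779

With a Gamma(shape α, rate β) prior on the exponential rate λ, the posterior after n observations with total T = Σxᵢ is Gamma(α+n, β+T).
Sum of observations T = 1.60 minutes; n = 4.
Posterior: Gamma(3.5+4, 12.0+1.60) = Gamma(7.5, 13.60).
Mode = (α−1)/β = 0.4779.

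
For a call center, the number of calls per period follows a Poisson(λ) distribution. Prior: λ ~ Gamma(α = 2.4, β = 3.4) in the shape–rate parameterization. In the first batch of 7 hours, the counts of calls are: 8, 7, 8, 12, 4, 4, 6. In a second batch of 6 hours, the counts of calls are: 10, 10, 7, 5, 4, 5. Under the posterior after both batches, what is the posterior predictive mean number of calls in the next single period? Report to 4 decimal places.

5.6341

With a Gamma(shape α, rate β) prior, the Poisson likelihood is conjugate: the posterior is Gamma(α + ΣXᵢ, β + n).
Batch 1: sum of counts S = 49 over n = 7 hours.
After batch 1: Gamma(α+S, β+n) = Gamma(2.4+49, 3.4+7) = Gamma(51.4, 10.4).
Batch 2: sum of counts S = 41 over n = 6 hours.
After batch 2: Gamma(α+S, β+n) = Gamma(51.4+41, 10.4+6) = Gamma(92.4, 16.4).
The predictive distribution for one future period is NegBinom with mean α/β = 5.6341.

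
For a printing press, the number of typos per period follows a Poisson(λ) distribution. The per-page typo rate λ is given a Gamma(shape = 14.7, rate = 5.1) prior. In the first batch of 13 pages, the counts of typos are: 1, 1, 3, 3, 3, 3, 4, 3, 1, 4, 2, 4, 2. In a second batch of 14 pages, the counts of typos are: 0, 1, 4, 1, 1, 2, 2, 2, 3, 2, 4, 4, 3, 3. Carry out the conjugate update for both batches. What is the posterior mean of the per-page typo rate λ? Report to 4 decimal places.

2.5140

With a Gamma(shape α, rate β) prior, the Poisson likelihood is conjugate: the posterior is Gamma(α + ΣXᵢ, β + n).
Batch 1: sum of counts S = 34 over n = 13 pages.
After batch 1: Gamma(α+S, β+n) = Gamma(14.7+34, 5.1+13) = Gamma(48.7, 18.1).
Batch 2: sum of counts S = 32 over n = 14 pages.
After batch 2: Gamma(α+S, β+n) = Gamma(48.7+32, 18.1+14) = Gamma(80.7, 32.1).
Posterior mean = α/β = 80.7/32.1 = 2.5140.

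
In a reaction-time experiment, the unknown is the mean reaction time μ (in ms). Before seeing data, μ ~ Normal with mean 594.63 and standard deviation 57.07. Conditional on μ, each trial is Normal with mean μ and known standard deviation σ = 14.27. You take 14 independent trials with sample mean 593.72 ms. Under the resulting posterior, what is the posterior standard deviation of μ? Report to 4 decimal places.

3.8053

For Normal data with known variance σ², a Normal(μ₀, σ₀²) prior on μ is conjugate. Posterior precision = 1/σ₀² + n/σ²; posterior mean is the precision-weighted average of μ₀ and x̄.
σ₀² = 57.07² = 3256.9849, σ² = 14.27² = 203.6329; σ² + n·σ₀² = 203.6329 + 14·3256.9849 = 45801.4215.
Posterior precision = 1/σ₀² + n/σ² = 1/3256.9849 + 14/203.6329 = (σ² + n·σ₀²)/(σ₀²σ²) = 45801.4215/(3256.9849·203.6329); posterior variance σₙ² = σ₀²σ²/(σ² + n·σ₀²) = 3256.9849·203.6329/45801.4215 = 14.480539.
Posterior SD = √σₙ² = √(3256.9849·203.6329/45801.4215) = 3.8053.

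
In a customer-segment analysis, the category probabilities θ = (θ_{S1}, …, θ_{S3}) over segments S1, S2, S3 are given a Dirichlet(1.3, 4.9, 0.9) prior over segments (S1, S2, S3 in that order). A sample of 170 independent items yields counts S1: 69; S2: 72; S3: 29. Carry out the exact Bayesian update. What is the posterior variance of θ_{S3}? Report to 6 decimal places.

The Dirichlet prior is conjugate to the Multinomial likelihood: each posterior αⱼ = prior αⱼ + observed count nⱼ.
Posterior concentration: (70.3, 76.9, 29.9), total = 177.1.
Var[θ_j] = α_j(Σα−α_j)/((Σα)²(Σα+1)) = 29.9·147.2/(177.1²·178.1) = 0.000788.

0.000788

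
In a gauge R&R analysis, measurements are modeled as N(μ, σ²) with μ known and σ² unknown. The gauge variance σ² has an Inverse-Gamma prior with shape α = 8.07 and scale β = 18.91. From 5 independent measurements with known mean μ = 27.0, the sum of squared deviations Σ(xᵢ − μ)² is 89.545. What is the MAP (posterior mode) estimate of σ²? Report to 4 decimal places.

5.5041

With known mean μ and an Inverse-Gamma(α, β) prior on σ², the Normal likelihood is conjugate: posterior is Inv-Gamma(α + n/2, β + Σ(xᵢ−μ)²/2).
Posterior: Inv-Gamma(8.07 + 5/2, 18.91 + 89.545/2) = Inv-Gamma(10.57, 63.6825).
Mode = β/(α+1) = 63.6825/11.57 = 5.5041.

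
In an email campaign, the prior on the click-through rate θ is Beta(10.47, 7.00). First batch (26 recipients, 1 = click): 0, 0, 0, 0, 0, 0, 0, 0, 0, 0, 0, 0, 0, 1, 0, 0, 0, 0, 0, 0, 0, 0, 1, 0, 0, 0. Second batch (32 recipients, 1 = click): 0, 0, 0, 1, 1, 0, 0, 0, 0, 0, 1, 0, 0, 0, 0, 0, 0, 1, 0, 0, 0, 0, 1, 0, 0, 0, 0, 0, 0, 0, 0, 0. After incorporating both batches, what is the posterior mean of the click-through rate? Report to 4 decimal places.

0.2315

The Beta prior is conjugate to a Binomial/Bernoulli likelihood; the update adds successes to α and failures to β.
After batch 1: Beta(10.47+2, 7.00+24) = Beta(12.47, 31.00).
After batch 2: Beta(12.47+5, 31.00+27) = Beta(17.47, 58.00).
Posterior mean = α/(α+β) = 17.47/75.47 = 0.2315.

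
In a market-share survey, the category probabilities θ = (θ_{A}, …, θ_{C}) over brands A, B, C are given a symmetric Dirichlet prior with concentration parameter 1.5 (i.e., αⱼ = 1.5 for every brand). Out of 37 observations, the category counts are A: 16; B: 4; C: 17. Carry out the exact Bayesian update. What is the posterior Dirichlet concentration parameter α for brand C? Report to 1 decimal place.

The Dirichlet prior is conjugate to the Multinomial likelihood: each posterior αⱼ = prior αⱼ + observed count nⱼ.
Posterior concentration: (17.5, 5.5, 18.5), total = 41.5.
α_{C} = 1.5 + 17 = 18.5.

18.5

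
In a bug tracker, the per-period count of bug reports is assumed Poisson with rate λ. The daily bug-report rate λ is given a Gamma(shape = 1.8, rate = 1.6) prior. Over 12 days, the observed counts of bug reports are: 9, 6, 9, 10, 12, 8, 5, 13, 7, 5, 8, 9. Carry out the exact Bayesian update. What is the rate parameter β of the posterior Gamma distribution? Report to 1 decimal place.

With a Gamma(shape α, rate β) prior, the Poisson likelihood is conjugate: the posterior is Gamma(α + ΣXᵢ, β + n).
Sum of counts S = 101 over n = 12 days.
Posterior: Gamma(α+S, β+n) = Gamma(1.8+101, 1.6+12) = Gamma(102.8, 13.6).
Posterior β = 13.6.

13.6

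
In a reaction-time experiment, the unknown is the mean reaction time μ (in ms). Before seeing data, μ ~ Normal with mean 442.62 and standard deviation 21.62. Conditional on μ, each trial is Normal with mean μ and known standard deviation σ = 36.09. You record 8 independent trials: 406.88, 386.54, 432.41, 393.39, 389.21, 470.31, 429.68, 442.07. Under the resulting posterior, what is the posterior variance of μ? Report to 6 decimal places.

120.751450

For Normal data with known variance σ², a Normal(μ₀, σ₀²) prior on μ is conjugate. Posterior precision = 1/σ₀² + n/σ²; posterior mean is the precision-weighted average of μ₀ and x̄.
σ₀² = 21.62² = 467.4244, σ² = 36.09² = 1302.4881; σ² + n·σ₀² = 1302.4881 + 8·467.4244 = 5041.8833.
Posterior precision = 1/σ₀² + n/σ² = 1/467.4244 + 8/1302.4881 = (σ² + n·σ₀²)/(σ₀²σ²) = 5041.8833/(467.4244·1302.4881); posterior variance σₙ² = σ₀²σ²/(σ² + n·σ₀²) = 467.4244·1302.4881/5041.8833 = 120.751450.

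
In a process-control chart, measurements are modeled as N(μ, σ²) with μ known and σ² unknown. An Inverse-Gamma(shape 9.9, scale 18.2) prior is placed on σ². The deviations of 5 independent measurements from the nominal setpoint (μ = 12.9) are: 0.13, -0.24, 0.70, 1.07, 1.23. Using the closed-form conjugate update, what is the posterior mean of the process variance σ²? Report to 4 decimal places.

1.7378

With known mean μ and an Inverse-Gamma(α, β) prior on σ², the Normal likelihood is conjugate: posterior is Inv-Gamma(α + n/2, β + Σ(xᵢ−μ)²/2).
Σ(xᵢ−μ)² = (0.13)² + (-0.24)² + (0.70)² + (1.07)² + (1.23)² = 3.2223.
Posterior: Inv-Gamma(9.9 + 5/2, 18.2 + 3.2223/2) = Inv-Gamma(12.40, 19.81115).
E[σ²|data] = β/(α−1) = 19.81115/11.40 = 1.7378.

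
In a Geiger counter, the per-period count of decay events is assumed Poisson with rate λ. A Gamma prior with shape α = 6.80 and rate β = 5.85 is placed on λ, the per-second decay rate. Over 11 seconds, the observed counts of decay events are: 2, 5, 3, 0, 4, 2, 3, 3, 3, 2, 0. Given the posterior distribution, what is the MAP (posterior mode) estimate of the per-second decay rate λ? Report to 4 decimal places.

With a Gamma(shape α, rate β) prior, the Poisson likelihood is conjugate: the posterior is Gamma(α + ΣXᵢ, β + n).
Sum of counts S = 27 over n = 11 seconds.
Posterior: Gamma(α+S, β+n) = Gamma(6.80+27, 5.85+11) = Gamma(33.80, 16.85).
Mode of Gamma(α,β) for α≥1 is (α−1)/β = 32.80/16.85 = 1.9466.

1.9466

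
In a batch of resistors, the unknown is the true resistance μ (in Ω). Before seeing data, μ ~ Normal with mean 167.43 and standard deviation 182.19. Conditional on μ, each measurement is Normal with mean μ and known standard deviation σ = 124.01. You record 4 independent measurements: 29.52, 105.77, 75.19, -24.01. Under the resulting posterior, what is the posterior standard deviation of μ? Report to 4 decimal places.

58.6987

For Normal data with known variance σ², a Normal(μ₀, σ₀²) prior on μ is conjugate. Posterior precision = 1/σ₀² + n/σ²; posterior mean is the precision-weighted average of μ₀ and x̄.
σ₀² = 182.19² = 33193.1961, σ² = 124.01² = 15378.4801; σ² + n·σ₀² = 15378.4801 + 4·33193.1961 = 148151.2645.
Posterior precision = 1/σ₀² + n/σ² = 1/33193.1961 + 4/15378.4801 = (σ² + n·σ₀²)/(σ₀²σ²) = 148151.2645/(33193.1961·15378.4801); posterior variance σₙ² = σ₀²σ²/(σ² + n·σ₀²) = 33193.1961·15378.4801/148151.2645 = 3445.538635.
Posterior SD = √σₙ² = √(33193.1961·15378.4801/148151.2645) = 58.6987.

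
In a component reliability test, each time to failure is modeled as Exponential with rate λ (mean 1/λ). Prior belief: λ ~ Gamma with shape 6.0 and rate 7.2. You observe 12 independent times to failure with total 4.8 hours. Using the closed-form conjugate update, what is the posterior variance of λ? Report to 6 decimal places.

0.125000

With a Gamma(shape α, rate β) prior on the exponential rate λ, the posterior after n observations with total T = Σxᵢ is Gamma(α+n, β+T).
Posterior: Gamma(6.0+12, 7.2+4.8) = Gamma(18.0, 12.0).
Var = α/β² = 0.125000.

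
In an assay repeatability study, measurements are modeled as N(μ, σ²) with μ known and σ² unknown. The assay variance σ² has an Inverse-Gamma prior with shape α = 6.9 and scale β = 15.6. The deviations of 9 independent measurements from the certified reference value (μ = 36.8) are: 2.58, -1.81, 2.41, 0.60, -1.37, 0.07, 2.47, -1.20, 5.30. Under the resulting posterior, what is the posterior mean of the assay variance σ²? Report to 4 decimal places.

4.0776

With known mean μ and an Inverse-Gamma(α, β) prior on σ², the Normal likelihood is conjugate: posterior is Inv-Gamma(α + n/2, β + Σ(xᵢ−μ)²/2).
Σ(xᵢ−μ)² = (2.58)² + (-1.81)² + (2.41)² + (0.60)² + (-1.37)² + (0.07)² + (2.47)² + (-1.20)² + (5.30)² = 53.6133.
Posterior: Inv-Gamma(6.9 + 9/2, 15.6 + 53.6133/2) = Inv-Gamma(11.40, 42.40665).
E[σ²|data] = β/(α−1) = 42.40665/10.40 = 4.0776.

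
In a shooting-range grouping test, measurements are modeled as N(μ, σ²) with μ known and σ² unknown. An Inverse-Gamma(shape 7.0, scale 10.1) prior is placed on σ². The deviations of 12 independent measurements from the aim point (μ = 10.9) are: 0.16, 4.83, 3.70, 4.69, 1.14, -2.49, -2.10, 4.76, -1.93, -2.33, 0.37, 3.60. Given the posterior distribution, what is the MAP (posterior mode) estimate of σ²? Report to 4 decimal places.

With known mean μ and an Inverse-Gamma(α, β) prior on σ², the Normal likelihood is conjugate: posterior is Inv-Gamma(α + n/2, β + Σ(xᵢ−μ)²/2).
Σ(xᵢ−μ)² = (0.16)² + (4.83)² + (3.70)² + (4.69)² + (1.14)² + (-2.49)² + (-2.10)² + (4.76)² + (-1.93)² + (-2.33)² + (0.37)² + (3.60)² = 115.8586.
Posterior: Inv-Gamma(7.0 + 12/2, 10.1 + 115.8586/2) = Inv-Gamma(13.00, 68.02930).
Mode = β/(α+1) = 68.02930/14.00 = 4.8592.

4.8592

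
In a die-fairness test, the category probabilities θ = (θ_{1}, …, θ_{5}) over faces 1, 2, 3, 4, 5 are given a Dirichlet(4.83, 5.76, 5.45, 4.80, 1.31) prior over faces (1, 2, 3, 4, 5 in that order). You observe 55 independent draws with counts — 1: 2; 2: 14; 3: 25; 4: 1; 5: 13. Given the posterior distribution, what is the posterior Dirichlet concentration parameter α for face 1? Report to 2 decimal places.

6.83

The Dirichlet prior is conjugate to the Multinomial likelihood: each posterior αⱼ = prior αⱼ + observed count nⱼ.
Posterior concentration: (6.83, 19.76, 30.45, 5.80, 14.31), total = 77.15.
α_{1} = 4.83 + 2 = 6.83.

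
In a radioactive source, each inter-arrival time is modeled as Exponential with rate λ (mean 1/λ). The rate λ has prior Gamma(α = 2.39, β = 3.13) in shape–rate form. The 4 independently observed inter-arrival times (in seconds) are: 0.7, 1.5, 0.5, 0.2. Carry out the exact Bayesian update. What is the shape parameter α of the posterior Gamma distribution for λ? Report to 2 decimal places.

6.39

With a Gamma(shape α, rate β) prior on the exponential rate λ, the posterior after n observations with total T = Σxᵢ is Gamma(α+n, β+T).
Sum of observations T = 2.9 seconds; n = 4.
Posterior: Gamma(2.39+4, 3.13+2.9) = Gamma(6.39, 6.03).
Posterior α = 6.39.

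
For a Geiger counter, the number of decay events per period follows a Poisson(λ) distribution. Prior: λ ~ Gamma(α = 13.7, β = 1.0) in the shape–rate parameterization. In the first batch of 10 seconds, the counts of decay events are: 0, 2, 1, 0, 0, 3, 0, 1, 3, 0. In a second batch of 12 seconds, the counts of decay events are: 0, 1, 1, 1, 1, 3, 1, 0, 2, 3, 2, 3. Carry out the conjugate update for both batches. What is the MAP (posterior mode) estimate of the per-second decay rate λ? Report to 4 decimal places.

With a Gamma(shape α, rate β) prior, the Poisson likelihood is conjugate: the posterior is Gamma(α + ΣXᵢ, β + n).
Batch 1: sum of counts S = 10 over n = 10 seconds.
After batch 1: Gamma(α+S, β+n) = Gamma(13.7+10, 1.0+10) = Gamma(23.7, 11.0).
Batch 2: sum of counts S = 18 over n = 12 seconds.
After batch 2: Gamma(α+S, β+n) = Gamma(23.7+18, 11.0+12) = Gamma(41.7, 23.0).
Mode of Gamma(α,β) for α≥1 is (α−1)/β = 40.7/23.0 = 1.7696.

1.7696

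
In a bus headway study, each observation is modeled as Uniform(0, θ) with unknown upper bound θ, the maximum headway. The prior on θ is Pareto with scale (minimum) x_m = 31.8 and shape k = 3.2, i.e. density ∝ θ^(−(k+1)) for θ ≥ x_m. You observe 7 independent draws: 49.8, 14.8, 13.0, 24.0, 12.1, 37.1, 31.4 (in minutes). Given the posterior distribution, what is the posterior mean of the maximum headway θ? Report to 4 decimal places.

A Pareto(scale x_m, shape k) prior on the upper bound θ of Uniform(0, θ) is conjugate: posterior is Pareto(max(x_m, max xᵢ), k + n).
Sample maximum = 49.8; prior scale x_m = 31.8 → posterior scale = max = 49.8.
Posterior shape = 3.2 + 7 = 10.2.
E[θ|data] = k·x_m/(k−1) = 10.2·49.8/9.2 = 55.2130.

55.2130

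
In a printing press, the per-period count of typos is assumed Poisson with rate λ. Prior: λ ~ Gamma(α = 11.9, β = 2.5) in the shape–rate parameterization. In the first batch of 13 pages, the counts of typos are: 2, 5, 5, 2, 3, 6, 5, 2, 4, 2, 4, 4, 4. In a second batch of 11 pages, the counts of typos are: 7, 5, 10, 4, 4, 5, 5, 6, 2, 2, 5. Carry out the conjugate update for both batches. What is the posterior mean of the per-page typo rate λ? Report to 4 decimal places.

4.3358

With a Gamma(shape α, rate β) prior, the Poisson likelihood is conjugate: the posterior is Gamma(α + ΣXᵢ, β + n).
Batch 1: sum of counts S = 48 over n = 13 pages.
After batch 1: Gamma(α+S, β+n) = Gamma(11.9+48, 2.5+13) = Gamma(59.9, 15.5).
Batch 2: sum of counts S = 55 over n = 11 pages.
After batch 2: Gamma(α+S, β+n) = Gamma(59.9+55, 15.5+11) = Gamma(114.9, 26.5).
Posterior mean = α/β = 114.9/26.5 = 4.3358.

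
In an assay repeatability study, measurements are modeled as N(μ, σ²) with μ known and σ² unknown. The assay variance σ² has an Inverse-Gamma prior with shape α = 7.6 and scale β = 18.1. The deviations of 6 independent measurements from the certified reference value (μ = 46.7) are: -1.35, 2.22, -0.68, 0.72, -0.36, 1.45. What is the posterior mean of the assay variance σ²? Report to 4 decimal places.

2.4044

With known mean μ and an Inverse-Gamma(α, β) prior on σ², the Normal likelihood is conjugate: posterior is Inv-Gamma(α + n/2, β + Σ(xᵢ−μ)²/2).
Σ(xᵢ−μ)² = (-1.35)² + (2.22)² + (-0.68)² + (0.72)² + (-0.36)² + (1.45)² = 9.9638.
Posterior: Inv-Gamma(7.6 + 6/2, 18.1 + 9.9638/2) = Inv-Gamma(10.60, 23.08190).
E[σ²|data] = β/(α−1) = 23.08190/9.60 = 2.4044.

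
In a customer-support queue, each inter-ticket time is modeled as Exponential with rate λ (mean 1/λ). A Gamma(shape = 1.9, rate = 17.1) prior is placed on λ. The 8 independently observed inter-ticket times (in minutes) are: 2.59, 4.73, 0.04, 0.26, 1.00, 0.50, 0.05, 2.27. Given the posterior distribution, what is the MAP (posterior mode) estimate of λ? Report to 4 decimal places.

0.3118

With a Gamma(shape α, rate β) prior on the exponential rate λ, the posterior after n observations with total T = Σxᵢ is Gamma(α+n, β+T).
Sum of observations T = 11.44 minutes; n = 8.
Posterior: Gamma(1.9+8, 17.1+11.44) = Gamma(9.9, 28.54).
Mode = (α−1)/β = 0.3118.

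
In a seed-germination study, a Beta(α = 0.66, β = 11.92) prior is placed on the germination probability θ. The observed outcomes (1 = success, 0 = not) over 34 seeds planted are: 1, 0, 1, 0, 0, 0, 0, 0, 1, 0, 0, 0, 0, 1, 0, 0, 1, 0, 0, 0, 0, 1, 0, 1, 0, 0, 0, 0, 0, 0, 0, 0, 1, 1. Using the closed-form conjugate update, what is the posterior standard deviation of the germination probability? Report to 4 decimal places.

0.0588

The Beta prior is conjugate to a Binomial/Bernoulli likelihood; the update adds successes to α and failures to β.
Posterior: Beta(α+k, β+n−k) = Beta(0.66+9, 11.92+25) = Beta(9.66, 36.92).
Var = αβ/((α+β)²(α+β+1)) = 9.66·36.92/(46.58²·47.58) = 0.00345474; SD = √0.00345474 = 0.0588.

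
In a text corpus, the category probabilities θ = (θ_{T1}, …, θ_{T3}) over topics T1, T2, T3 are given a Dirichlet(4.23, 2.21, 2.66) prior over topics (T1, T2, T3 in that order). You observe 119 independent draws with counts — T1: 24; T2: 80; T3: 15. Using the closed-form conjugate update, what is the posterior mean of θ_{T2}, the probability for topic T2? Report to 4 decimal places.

The Dirichlet prior is conjugate to the Multinomial likelihood: each posterior αⱼ = prior αⱼ + observed count nⱼ.
Posterior concentration: (28.23, 82.21, 17.66), total = 128.10.
E[θ_{T2}|data] = α_{T2}/Σα = 82.21/128.10 = 0.6418.

0.6418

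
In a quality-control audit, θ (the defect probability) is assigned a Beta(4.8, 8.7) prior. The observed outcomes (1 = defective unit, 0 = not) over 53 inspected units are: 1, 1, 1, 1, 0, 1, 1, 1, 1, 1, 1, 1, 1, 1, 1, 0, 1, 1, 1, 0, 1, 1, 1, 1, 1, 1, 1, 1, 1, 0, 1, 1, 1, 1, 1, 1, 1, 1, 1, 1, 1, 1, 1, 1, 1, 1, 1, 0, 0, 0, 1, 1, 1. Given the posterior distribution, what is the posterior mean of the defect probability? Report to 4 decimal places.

0.7639

The Beta prior is conjugate to a Binomial/Bernoulli likelihood; the update adds successes to α and failures to β.
Posterior: Beta(α+k, β+n−k) = Beta(4.8+46, 8.7+7) = Beta(50.8, 15.7).
Posterior mean = α/(α+β) = 50.8/66.5 = 0.7639.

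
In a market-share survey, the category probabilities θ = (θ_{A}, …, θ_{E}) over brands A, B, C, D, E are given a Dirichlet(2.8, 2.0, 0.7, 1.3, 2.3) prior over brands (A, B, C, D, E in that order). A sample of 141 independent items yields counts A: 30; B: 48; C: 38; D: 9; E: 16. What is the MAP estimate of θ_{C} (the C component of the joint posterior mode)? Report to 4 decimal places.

0.2598

The Dirichlet prior is conjugate to the Multinomial likelihood: each posterior αⱼ = prior αⱼ + observed count nⱼ.
Posterior concentration: (32.8, 50.0, 38.7, 10.3, 18.3), total = 150.1.
Joint mode component: (α_{C}−1)/(Σα−K) = 37.7/145.1 = 0.2598.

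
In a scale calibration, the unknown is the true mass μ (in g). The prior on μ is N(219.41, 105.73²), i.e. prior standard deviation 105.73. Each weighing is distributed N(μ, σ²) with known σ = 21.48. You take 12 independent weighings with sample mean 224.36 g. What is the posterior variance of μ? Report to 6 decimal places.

38.317409

For Normal data with known variance σ², a Normal(μ₀, σ₀²) prior on μ is conjugate. Posterior precision = 1/σ₀² + n/σ²; posterior mean is the precision-weighted average of μ₀ and x̄.
σ₀² = 105.73² = 11178.8329, σ² = 21.48² = 461.3904; σ² + n·σ₀² = 461.3904 + 12·11178.8329 = 134607.3852.
Posterior precision = 1/σ₀² + n/σ² = 1/11178.8329 + 12/461.3904 = (σ² + n·σ₀²)/(σ₀²σ²) = 134607.3852/(11178.8329·461.3904); posterior variance σₙ² = σ₀²σ²/(σ² + n·σ₀²) = 11178.8329·461.3904/134607.3852 = 38.317409.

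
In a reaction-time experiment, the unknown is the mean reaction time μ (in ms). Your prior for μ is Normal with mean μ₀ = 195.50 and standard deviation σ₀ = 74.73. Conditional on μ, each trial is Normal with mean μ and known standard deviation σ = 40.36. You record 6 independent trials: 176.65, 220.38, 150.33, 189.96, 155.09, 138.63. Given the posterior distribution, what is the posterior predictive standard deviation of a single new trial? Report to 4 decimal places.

For Normal data with known variance σ², a Normal(μ₀, σ₀²) prior on μ is conjugate. Posterior precision = 1/σ₀² + n/σ²; posterior mean is the precision-weighted average of μ₀ and x̄.
σ₀² = 74.73² = 5584.5729, σ² = 40.36² = 1628.9296; σ² + n·σ₀² = 1628.9296 + 6·5584.5729 = 35136.367.
Posterior precision = 1/σ₀² + n/σ² = 1/5584.5729 + 6/1628.9296 = (σ² + n·σ₀²)/(σ₀²σ²) = 35136.367/(5584.5729·1628.9296); posterior variance σₙ² = σ₀²σ²/(σ² + n·σ₀²) = 5584.5729·1628.9296/35136.367 = 258.902012.
Predictive variance for one new observation = σₙ² + σ² = 5584.5729·1628.9296/35136.367 + 1628.9296 = σ²·(σ₀² + 35136.367)/35136.367 = 1628.9296·40720.9399/35136.367 = 1887.831612; SD = √(1628.9296·40720.9399/35136.367) = 43.4492.

43.4492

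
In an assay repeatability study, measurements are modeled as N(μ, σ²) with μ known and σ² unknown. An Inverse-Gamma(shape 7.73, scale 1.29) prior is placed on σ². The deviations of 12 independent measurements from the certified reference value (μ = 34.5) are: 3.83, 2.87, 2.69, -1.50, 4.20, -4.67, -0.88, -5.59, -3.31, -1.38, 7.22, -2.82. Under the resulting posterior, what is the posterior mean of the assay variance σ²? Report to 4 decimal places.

7.0457

With known mean μ and an Inverse-Gamma(α, β) prior on σ², the Normal likelihood is conjugate: posterior is Inv-Gamma(α + n/2, β + Σ(xᵢ−μ)²/2).
Σ(xᵢ−μ)² = (3.83)² + (2.87)² + (2.69)² + (-1.50)² + (4.20)² + (-4.67)² + (-0.88)² + (-5.59)² + (-3.31)² + (-1.38)² + (7.22)² + (-2.82)² = 176.8046.
Posterior: Inv-Gamma(7.73 + 12/2, 1.29 + 176.8046/2) = Inv-Gamma(13.73, 89.69230).
E[σ²|data] = β/(α−1) = 89.69230/12.73 = 7.0457.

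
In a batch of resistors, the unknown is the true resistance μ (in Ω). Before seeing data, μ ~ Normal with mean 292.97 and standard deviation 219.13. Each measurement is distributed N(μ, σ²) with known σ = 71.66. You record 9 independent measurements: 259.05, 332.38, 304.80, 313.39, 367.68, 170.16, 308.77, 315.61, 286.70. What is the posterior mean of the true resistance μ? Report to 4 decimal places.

295.3649

For Normal data with known variance σ², a Normal(μ₀, σ₀²) prior on μ is conjugate. Posterior precision = 1/σ₀² + n/σ²; posterior mean is the precision-weighted average of μ₀ and x̄.
Σxᵢ = 259.05 + 332.38 + 304.80 + 313.39 + 367.68 + 170.16 + 308.77 + 315.61 + 286.70 = 2658.54, so n·x̄ = 2658.54.
σ₀² = 219.13² = 48017.9569, σ² = 71.66² = 5135.1556; σ² + n·σ₀² = 5135.1556 + 9·48017.9569 = 437296.7677.
Posterior mean = (μ₀/σ₀² + n·x̄/σ²)/(1/σ₀² + n/σ²) = (σ²·μ₀ + σ₀²·n·x̄)/(σ² + n·σ₀²) = (5135.1556·292.97 + 48017.9569·2658.54)/437296.7677 = 129162105.673058/437296.7677 = 295.3649.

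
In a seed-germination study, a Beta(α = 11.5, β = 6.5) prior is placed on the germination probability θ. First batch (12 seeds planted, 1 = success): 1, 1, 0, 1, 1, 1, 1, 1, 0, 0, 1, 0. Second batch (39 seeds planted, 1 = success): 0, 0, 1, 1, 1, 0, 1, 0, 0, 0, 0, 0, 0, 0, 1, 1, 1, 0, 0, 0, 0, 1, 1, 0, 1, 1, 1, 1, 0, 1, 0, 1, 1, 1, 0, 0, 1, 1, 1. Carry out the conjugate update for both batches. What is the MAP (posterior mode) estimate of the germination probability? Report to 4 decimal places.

The Beta prior is conjugate to a Binomial/Bernoulli likelihood; the update adds successes to α and failures to β.
After batch 1: Beta(11.5+8, 6.5+4) = Beta(19.5, 10.5).
After batch 2: Beta(19.5+20, 10.5+19) = Beta(39.5, 29.5).
Mode of Beta(a,b) for a,b>1 is (a−1)/(a+b−2) = 38.5/67.0 = 0.5746.

0.5746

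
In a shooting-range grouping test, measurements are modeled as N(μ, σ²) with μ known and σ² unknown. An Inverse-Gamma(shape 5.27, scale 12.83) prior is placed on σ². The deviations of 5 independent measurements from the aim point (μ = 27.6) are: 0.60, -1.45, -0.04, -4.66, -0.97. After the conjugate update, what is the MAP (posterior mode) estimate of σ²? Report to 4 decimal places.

2.8951

With known mean μ and an Inverse-Gamma(α, β) prior on σ², the Normal likelihood is conjugate: posterior is Inv-Gamma(α + n/2, β + Σ(xᵢ−μ)²/2).
Σ(xᵢ−μ)² = (0.60)² + (-1.45)² + (-0.04)² + (-4.66)² + (-0.97)² = 25.1206.
Posterior: Inv-Gamma(5.27 + 5/2, 12.83 + 25.1206/2) = Inv-Gamma(7.77, 25.39030).
Mode = β/(α+1) = 25.39030/8.77 = 2.8951.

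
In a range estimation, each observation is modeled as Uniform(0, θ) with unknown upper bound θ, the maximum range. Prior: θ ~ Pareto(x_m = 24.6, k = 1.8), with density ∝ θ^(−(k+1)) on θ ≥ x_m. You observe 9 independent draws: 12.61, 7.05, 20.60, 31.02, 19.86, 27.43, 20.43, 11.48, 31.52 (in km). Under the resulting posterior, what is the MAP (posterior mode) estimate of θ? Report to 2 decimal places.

31.52

A Pareto(scale x_m, shape k) prior on the upper bound θ of Uniform(0, θ) is conjugate: posterior is Pareto(max(x_m, max xᵢ), k + n).
Sample maximum = 31.52; prior scale x_m = 24.6 → posterior scale = max = 31.52.
Posterior shape = 1.8 + 9 = 10.8.
The Pareto density is decreasing on [x_m, ∞), so the mode is x_m = 31.52.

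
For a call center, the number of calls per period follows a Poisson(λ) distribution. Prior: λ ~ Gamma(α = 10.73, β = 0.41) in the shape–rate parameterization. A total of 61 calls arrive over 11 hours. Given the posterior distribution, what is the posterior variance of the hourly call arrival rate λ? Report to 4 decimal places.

With a Gamma(shape α, rate β) prior, the Poisson likelihood is conjugate: the posterior is Gamma(α + ΣXᵢ, β + n).
Posterior: Gamma(α+S, β+n) = Gamma(10.73+61, 0.41+11) = Gamma(71.73, 11.41).
Var = α/β² = 71.73/11.41² = 0.5510.

0.5510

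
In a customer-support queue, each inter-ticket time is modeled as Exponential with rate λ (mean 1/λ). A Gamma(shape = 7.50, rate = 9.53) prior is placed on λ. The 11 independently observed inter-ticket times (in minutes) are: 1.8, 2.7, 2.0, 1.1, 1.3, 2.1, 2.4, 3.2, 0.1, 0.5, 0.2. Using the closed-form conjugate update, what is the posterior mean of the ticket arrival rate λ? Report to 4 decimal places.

With a Gamma(shape α, rate β) prior on the exponential rate λ, the posterior after n observations with total T = Σxᵢ is Gamma(α+n, β+T).
Sum of observations T = 17.4 minutes; n = 11.
Posterior: Gamma(7.50+11, 9.53+17.4) = Gamma(18.50, 26.93).
Posterior mean of λ = α/β = 18.50/26.93 = 0.6870.

0.6870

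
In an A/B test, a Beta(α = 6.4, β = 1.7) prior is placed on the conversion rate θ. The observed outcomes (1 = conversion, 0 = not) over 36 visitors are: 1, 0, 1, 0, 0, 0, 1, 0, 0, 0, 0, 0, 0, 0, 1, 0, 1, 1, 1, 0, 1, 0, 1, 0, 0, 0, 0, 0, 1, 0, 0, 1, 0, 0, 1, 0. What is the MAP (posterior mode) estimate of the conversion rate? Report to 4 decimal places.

The Beta prior is conjugate to a Binomial/Bernoulli likelihood; the update adds successes to α and failures to β.
Posterior: Beta(α+k, β+n−k) = Beta(6.4+12, 1.7+24) = Beta(18.4, 25.7).
Mode of Beta(a,b) for a,b>1 is (a−1)/(a+b−2) = 17.4/42.1 = 0.4133.

0.4133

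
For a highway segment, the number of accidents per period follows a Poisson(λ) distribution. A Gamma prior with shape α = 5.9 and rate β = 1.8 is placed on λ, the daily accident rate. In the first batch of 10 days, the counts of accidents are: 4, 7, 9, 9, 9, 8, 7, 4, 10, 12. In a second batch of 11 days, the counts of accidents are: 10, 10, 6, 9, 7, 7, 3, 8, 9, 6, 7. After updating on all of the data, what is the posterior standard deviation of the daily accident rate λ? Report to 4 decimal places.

0.5666

With a Gamma(shape α, rate β) prior, the Poisson likelihood is conjugate: the posterior is Gamma(α + ΣXᵢ, β + n).
Batch 1: sum of counts S = 79 over n = 10 days.
After batch 1: Gamma(α+S, β+n) = Gamma(5.9+79, 1.8+10) = Gamma(84.9, 11.8).
Batch 2: sum of counts S = 82 over n = 11 days.
After batch 2: Gamma(α+S, β+n) = Gamma(84.9+82, 11.8+11) = Gamma(166.9, 22.8).
SD = √α/β = √166.9/22.8 = 0.5666.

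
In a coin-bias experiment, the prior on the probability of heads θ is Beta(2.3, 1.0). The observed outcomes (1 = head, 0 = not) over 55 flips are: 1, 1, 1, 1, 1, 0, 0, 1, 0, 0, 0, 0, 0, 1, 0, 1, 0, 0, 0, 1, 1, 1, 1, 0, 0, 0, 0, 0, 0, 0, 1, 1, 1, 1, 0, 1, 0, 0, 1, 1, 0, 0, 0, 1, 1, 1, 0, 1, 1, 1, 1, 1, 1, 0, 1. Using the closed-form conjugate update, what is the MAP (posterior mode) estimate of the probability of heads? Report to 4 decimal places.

The Beta prior is conjugate to a Binomial/Bernoulli likelihood; the update adds successes to α and failures to β.
Posterior: Beta(α+k, β+n−k) = Beta(2.3+29, 1.0+26) = Beta(31.3, 27.0).
Mode of Beta(a,b) for a,b>1 is (a−1)/(a+b−2) = 30.3/56.3 = 0.5382.

0.5382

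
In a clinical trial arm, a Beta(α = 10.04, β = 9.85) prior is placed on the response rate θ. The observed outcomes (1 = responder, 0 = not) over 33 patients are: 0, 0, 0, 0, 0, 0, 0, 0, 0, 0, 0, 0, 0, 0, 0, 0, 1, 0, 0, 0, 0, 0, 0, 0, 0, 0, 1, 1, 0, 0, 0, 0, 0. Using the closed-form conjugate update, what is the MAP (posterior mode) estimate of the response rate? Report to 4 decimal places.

0.2366

The Beta prior is conjugate to a Binomial/Bernoulli likelihood; the update adds successes to α and failures to β.
Posterior: Beta(α+k, β+n−k) = Beta(10.04+3, 9.85+30) = Beta(13.04, 39.85).
Mode of Beta(a,b) for a,b>1 is (a−1)/(a+b−2) = 12.04/50.89 = 0.2366.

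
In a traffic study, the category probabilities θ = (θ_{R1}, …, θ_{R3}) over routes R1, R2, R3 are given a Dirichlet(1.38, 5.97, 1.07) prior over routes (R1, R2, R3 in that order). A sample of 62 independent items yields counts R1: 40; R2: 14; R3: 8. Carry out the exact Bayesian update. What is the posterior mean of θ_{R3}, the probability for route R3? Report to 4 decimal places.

The Dirichlet prior is conjugate to the Multinomial likelihood: each posterior αⱼ = prior αⱼ + observed count nⱼ.
Posterior concentration: (41.38, 19.97, 9.07), total = 70.42.
E[θ_{R3}|data] = α_{R3}/Σα = 9.07/70.42 = 0.1288.

0.1288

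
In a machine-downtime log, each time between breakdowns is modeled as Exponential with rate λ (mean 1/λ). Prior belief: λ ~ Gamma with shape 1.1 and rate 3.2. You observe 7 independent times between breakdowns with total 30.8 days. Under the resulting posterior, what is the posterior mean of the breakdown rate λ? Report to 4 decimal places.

With a Gamma(shape α, rate β) prior on the exponential rate λ, the posterior after n observations with total T = Σxᵢ is Gamma(α+n, β+T).
Posterior: Gamma(1.1+7, 3.2+30.8) = Gamma(8.1, 34.0).
Posterior mean of λ = α/β = 8.1/34.0 = 0.2382.

0.2382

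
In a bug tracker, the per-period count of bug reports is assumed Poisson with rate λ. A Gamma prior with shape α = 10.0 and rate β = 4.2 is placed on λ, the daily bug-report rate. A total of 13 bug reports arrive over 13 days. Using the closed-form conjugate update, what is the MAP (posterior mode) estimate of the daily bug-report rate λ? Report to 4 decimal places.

1.2791

With a Gamma(shape α, rate β) prior, the Poisson likelihood is conjugate: the posterior is Gamma(α + ΣXᵢ, β + n).
Posterior: Gamma(α+S, β+n) = Gamma(10.0+13, 4.2+13) = Gamma(23.0, 17.2).
Mode of Gamma(α,β) for α≥1 is (α−1)/β = 22.0/17.2 = 1.2791.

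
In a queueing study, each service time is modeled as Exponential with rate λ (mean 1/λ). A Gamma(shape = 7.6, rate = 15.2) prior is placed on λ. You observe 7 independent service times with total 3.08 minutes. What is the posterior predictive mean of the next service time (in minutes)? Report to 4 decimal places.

With a Gamma(shape α, rate β) prior on the exponential rate λ, the posterior after n observations with total T = Σxᵢ is Gamma(α+n, β+T).
Posterior: Gamma(7.6+7, 15.2+3.08) = Gamma(14.6, 18.28).
The predictive distribution for the next observation is Lomax; its mean is β/(α−1) = 18.28/13.6 = 1.3441.

1.3441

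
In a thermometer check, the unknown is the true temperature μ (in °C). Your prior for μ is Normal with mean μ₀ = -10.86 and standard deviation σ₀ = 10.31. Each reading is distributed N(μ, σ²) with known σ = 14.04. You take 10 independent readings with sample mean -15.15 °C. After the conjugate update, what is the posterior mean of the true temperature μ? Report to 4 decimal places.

-14.4789

For Normal data with known variance σ², a Normal(μ₀, σ₀²) prior on μ is conjugate. Posterior precision = 1/σ₀² + n/σ²; posterior mean is the precision-weighted average of μ₀ and x̄.
n·x̄ = 10·(-15.15) = -151.5.
σ₀² = 10.31² = 106.2961, σ² = 14.04² = 197.1216; σ² + n·σ₀² = 197.1216 + 10·106.2961 = 1260.0826.
Posterior mean = (μ₀/σ₀² + n·x̄/σ²)/(1/σ₀² + n/σ²) = (σ²·μ₀ + σ₀²·n·x̄)/(σ² + n·σ₀²) = (197.1216·(-10.86) + 106.2961·(-151.5))/1260.0826 = -18244.599726/1260.0826 = -14.4789.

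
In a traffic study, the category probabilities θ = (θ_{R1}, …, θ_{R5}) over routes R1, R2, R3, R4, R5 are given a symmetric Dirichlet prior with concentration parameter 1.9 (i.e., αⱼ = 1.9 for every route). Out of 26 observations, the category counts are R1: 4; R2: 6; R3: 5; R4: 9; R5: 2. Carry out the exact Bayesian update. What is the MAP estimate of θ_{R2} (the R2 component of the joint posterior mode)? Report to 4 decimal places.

0.2262

The Dirichlet prior is conjugate to the Multinomial likelihood: each posterior αⱼ = prior αⱼ + observed count nⱼ.
Posterior concentration: (5.9, 7.9, 6.9, 10.9, 3.9), total = 35.5.
Joint mode component: (α_{R2}−1)/(Σα−K) = 6.9/30.5 = 0.2262.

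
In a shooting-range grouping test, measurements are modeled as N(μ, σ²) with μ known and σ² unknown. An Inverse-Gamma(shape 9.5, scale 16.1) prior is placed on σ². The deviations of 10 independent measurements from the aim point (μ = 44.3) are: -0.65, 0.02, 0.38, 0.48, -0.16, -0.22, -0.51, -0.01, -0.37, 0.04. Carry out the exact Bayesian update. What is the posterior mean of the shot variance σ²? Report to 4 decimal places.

1.2396

With known mean μ and an Inverse-Gamma(α, β) prior on σ², the Normal likelihood is conjugate: posterior is Inv-Gamma(α + n/2, β + Σ(xᵢ−μ)²/2).
Σ(xᵢ−μ)² = (-0.65)² + (0.02)² + (0.38)² + (0.48)² + (-0.16)² + (-0.22)² + (-0.51)² + (-0.01)² + (-0.37)² + (0.04)² = 1.2704.
Posterior: Inv-Gamma(9.5 + 10/2, 16.1 + 1.2704/2) = Inv-Gamma(14.50, 16.73520).
E[σ²|data] = β/(α−1) = 16.73520/13.50 = 1.2396.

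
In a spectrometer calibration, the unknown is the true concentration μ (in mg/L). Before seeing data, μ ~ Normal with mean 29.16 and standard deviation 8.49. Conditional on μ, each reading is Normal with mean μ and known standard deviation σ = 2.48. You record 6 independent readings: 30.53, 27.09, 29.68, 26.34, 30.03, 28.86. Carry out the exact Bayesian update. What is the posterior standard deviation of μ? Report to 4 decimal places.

For Normal data with known variance σ², a Normal(μ₀, σ₀²) prior on μ is conjugate. Posterior precision = 1/σ₀² + n/σ²; posterior mean is the precision-weighted average of μ₀ and x̄.
σ₀² = 8.49² = 72.0801, σ² = 2.48² = 6.1504; σ² + n·σ₀² = 6.1504 + 6·72.0801 = 438.631.
Posterior precision = 1/σ₀² + n/σ² = 1/72.0801 + 6/6.1504 = (σ² + n·σ₀²)/(σ₀²σ²) = 438.631/(72.0801·6.1504); posterior variance σₙ² = σ₀²σ²/(σ² + n·σ₀²) = 72.0801·6.1504/438.631 = 1.010693.
Posterior SD = √σₙ² = √(72.0801·6.1504/438.631) = 1.0053.

1.0053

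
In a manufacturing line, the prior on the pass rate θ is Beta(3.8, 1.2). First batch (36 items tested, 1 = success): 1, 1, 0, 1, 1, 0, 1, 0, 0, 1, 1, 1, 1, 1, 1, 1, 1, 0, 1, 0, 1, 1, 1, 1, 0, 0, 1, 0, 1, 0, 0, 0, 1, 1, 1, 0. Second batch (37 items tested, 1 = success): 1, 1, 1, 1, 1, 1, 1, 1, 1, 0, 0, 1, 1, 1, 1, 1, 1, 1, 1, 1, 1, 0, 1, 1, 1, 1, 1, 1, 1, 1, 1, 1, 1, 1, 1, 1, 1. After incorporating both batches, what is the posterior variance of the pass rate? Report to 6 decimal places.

The Beta prior is conjugate to a Binomial/Bernoulli likelihood; the update adds successes to α and failures to β.
After batch 1: Beta(3.8+23, 1.2+13) = Beta(26.8, 14.2).
After batch 2: Beta(26.8+34, 14.2+3) = Beta(60.8, 17.2).
Var = αβ/((α+β)²(α+β+1)) = 60.8·17.2/(78.0²·79.0) = 0.002176.

0.002176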